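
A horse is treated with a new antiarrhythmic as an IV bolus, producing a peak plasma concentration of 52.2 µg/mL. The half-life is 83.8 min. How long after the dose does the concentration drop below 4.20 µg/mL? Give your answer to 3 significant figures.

305 minutes

k = ln 2 / 83.8 = 0.008271 min⁻¹
C(t) = C₀ e^(−kt)  ⇒  t = ln(C₀/C) / k
t = ln(52.2/4.20) / 0.008271 = 2.520 / 0.008271 ≈ 305 minutes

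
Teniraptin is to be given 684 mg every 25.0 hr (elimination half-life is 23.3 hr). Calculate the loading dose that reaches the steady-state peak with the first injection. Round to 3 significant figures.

1300 mg

k = ln 2 / 23.3 = 0.02975 hr⁻¹
Accumulation ratio R = 1 / (1 − e^(−kτ)) = 1 / (1 − e^(−0.02975×25.0)) = 1 / (1 − 0.4753) = 1.906
Loading dose = maintenance dose × R = 684 × 1.906 ≈ 1300 mg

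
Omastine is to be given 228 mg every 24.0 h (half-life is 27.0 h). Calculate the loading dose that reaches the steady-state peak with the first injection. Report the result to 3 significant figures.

496 mg

k = ln 2 / 27.0 = 0.02567 h⁻¹
Accumulation ratio R = 1 / (1 − e^(−kτ)) = 1 / (1 − e^(−0.02567×24.0)) = 1 / (1 − 0.5400) = 2.174
Loading dose = maintenance dose × R = 228 × 2.174 ≈ 496 mg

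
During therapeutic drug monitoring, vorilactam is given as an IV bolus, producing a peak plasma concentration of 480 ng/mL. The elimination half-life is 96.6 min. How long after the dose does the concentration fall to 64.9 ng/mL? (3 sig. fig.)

k = ln 2 / 96.6 = 0.007175 min⁻¹
C(t) = C₀ e^(−kt)  ⇒  t = ln(C₀/C) / k
t = ln(480/64.9) / 0.007175 = 2.001 / 0.007175 ≈ 279 minutes

279 minutes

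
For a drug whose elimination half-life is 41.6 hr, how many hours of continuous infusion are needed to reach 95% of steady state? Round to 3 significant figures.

k = ln 2 / 41.6 = 0.01666 hr⁻¹
f = 1 − e^(−kt)  ⇒  t = −ln(1 − f) / k
t = −ln(1 − 0.95) / 0.01666 = 2.996 / 0.01666 ≈ 180 hours

180 hours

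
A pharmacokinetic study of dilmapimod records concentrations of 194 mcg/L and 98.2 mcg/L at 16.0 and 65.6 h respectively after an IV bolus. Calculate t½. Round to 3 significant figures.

k = ln(C₁/C₂) / (t₂ − t₁) = ln(194/98.2) / (65.6 − 16.0)
  = 0.6809 / 49.60 = 0.01373 h⁻¹
t½ = ln 2 / k = ln 2 / 0.01373 ≈ 50.5 hours

50.5 hours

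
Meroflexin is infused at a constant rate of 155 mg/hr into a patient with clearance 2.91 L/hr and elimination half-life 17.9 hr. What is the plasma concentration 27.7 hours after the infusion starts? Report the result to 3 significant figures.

Css = rate / CL = 155 / 2.91 = 53.26 mg/L
k = ln 2 / 17.9 = 0.03872 hr⁻¹
C(t) = Css (1 − e^(−kt)) = 53.26 × (1 − e^(−1.073)) = 53.26 × 0.6579 ≈ 35.0 mg/L

35.0 mg/L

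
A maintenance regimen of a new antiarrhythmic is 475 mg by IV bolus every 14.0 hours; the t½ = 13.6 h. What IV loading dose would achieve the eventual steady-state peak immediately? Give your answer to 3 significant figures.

k = ln 2 / 13.6 = 0.05097 h⁻¹
Accumulation ratio R = 1 / (1 − e^(−kτ)) = 1 / (1 − e^(−0.05097×14.0)) = 1 / (1 − 0.4899) = 1.960
Loading dose = maintenance dose × R = 475 × 1.960 ≈ 931 mg

931 mg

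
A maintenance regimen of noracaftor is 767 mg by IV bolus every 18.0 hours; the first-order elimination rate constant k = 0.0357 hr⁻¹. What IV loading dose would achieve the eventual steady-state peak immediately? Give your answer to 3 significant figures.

1620 mg

Accumulation ratio R = 1 / (1 − e^(−kτ)) = 1 / (1 − e^(−0.03570×18.0)) = 1 / (1 − 0.5259) = 2.109
Loading dose = maintenance dose × R = 767 × 2.109 ≈ 1620 mg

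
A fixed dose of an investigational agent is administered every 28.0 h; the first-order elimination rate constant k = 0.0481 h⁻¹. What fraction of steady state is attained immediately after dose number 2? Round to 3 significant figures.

f_n = 1 − e^(−nkτ) = 1 − e^(−2 × 0.04810 × 28.0) = 1 − e^(−2.694) = 1 − 0.06764 ≈ 0.932

0.932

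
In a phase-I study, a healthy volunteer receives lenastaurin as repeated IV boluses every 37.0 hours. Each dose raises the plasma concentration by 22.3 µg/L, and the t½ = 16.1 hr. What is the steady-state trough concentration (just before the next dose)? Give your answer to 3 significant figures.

k = ln 2 / 16.1 = 0.04305 hr⁻¹
Fraction remaining after one interval: e^(−kτ) = e^(−0.04305 × 37.0) = 0.2033
R = 1 / (1 − 0.2033) = 1.255
Css,max = 22.3 × 1.255 = 27.99 µg/L
Css,min = Css,max × e^(−kτ) = 27.99 × 0.2033 ≈ 5.69 µg/L

5.69 µg/L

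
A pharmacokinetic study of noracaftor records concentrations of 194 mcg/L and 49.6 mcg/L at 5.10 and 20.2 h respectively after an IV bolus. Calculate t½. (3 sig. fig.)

7.67 hours

k = ln(C₁/C₂) / (t₂ − t₁) = ln(194/49.6) / (20.2 − 5.10)
  = 1.364 / 15.10 = 0.09032 h⁻¹
t½ = ln 2 / k = ln 2 / 0.09032 ≈ 7.67 hours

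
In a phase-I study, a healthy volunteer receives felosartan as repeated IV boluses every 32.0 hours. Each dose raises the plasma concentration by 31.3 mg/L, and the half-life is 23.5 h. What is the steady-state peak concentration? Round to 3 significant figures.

51.2 mg/L

k = ln 2 / 23.5 = 0.02950 h⁻¹
Fraction remaining after one interval: e^(−kτ) = e^(−0.02950 × 32.0) = 0.3891
R = 1 / (1 − 0.3891) = 1.637
Css,max = 31.3 × 1.637 ≈ 51.2 mg/L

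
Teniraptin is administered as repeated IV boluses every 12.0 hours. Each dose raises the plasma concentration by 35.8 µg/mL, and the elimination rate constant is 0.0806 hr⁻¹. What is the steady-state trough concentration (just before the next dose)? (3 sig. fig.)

Fraction remaining after one interval: e^(−kτ) = e^(−0.08060 × 12.0) = 0.3801
R = 1 / (1 − 0.3801) = 1.613
Css,max = 35.8 × 1.613 = 57.76 µg/mL
Css,min = Css,max × e^(−kτ) = 57.76 × 0.3801 ≈ 22.0 µg/mL

22.0 µg/mL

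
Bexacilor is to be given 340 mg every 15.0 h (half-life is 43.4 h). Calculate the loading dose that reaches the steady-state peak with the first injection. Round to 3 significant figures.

k = ln 2 / 43.4 = 0.01597 h⁻¹
Accumulation ratio R = 1 / (1 − e^(−kτ)) = 1 / (1 − e^(−0.01597×15.0)) = 1 / (1 − 0.7870) = 4.694
Loading dose = maintenance dose × R = 340 × 4.694 ≈ 1600 mg

1600 mg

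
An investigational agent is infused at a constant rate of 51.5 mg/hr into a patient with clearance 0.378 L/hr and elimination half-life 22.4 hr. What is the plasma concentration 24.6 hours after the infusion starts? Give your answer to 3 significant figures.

Css = rate / CL = 51.5 / 0.378 = 136.2 µg/mL
k = ln 2 / 22.4 = 0.03094 hr⁻¹
C(t) = Css (1 − e^(−kt)) = 136.2 × (1 − e^(−0.7612)) = 136.2 × 0.5329 ≈ 72.6 µg/mL

72.6 µg/mL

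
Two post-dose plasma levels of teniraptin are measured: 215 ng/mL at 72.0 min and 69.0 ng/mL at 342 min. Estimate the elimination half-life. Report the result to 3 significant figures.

k = ln(C₁/C₂) / (t₂ − t₁) = ln(215/69.0) / (342 − 72.0)
  = 1.137 / 270.0 = 0.004209 min⁻¹
t½ = ln 2 / k = ln 2 / 0.004209 ≈ 165 minutes

165 minutes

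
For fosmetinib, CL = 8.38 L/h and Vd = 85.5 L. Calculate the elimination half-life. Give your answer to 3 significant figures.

7.07 hours

k = CL / V = 8.38 / 85.5 = 0.09801 h⁻¹
t½ = ln 2 / k = ln 2 / 0.09801 ≈ 7.07 hours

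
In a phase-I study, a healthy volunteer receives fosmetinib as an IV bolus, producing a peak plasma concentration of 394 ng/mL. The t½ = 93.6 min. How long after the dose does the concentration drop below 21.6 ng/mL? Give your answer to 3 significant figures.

392 minutes

k = ln 2 / 93.6 = 0.007405 min⁻¹
C(t) = C₀ e^(−kt)  ⇒  t = ln(C₀/C) / k
t = ln(394/21.6) / 0.007405 = 2.904 / 0.007405 ≈ 392 minutes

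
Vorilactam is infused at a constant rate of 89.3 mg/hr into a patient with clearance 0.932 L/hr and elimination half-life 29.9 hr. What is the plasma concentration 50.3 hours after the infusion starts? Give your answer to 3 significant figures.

Css = rate / CL = 89.3 / 0.932 = 95.82 mg/L
k = ln 2 / 29.9 = 0.02318 hr⁻¹
C(t) = Css (1 − e^(−kt)) = 95.82 × (1 − e^(−1.166)) = 95.82 × 0.6884 ≈ 66.0 mg/L

66.0 mg/L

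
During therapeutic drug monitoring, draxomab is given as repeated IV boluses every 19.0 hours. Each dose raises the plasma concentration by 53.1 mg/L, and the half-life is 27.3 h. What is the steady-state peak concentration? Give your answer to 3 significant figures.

139 mg/L

k = ln 2 / 27.3 = 0.02539 h⁻¹
Fraction remaining after one interval: e^(−kτ) = e^(−0.02539 × 19.0) = 0.6173
R = 1 / (1 − 0.6173) = 2.613
Css,max = 53.1 × 2.613 ≈ 139 mg/L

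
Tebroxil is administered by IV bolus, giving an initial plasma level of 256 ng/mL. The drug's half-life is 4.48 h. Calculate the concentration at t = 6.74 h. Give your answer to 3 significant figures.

k = ln 2 / 4.48 = 0.1547 h⁻¹
6.74 h is 1.504 half-lives, so C = 256 × (1/2)^1.504 = 256 × 0.3525 ≈ 90.2 ng/mL

90.2 ng/mL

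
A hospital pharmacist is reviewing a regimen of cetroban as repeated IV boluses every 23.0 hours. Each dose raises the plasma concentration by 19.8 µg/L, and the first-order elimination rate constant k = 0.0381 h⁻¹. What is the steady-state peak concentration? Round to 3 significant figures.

Fraction remaining after one interval: e^(−kτ) = e^(−0.03810 × 23.0) = 0.4163
R = 1 / (1 − 0.4163) = 1.713
Css,max = 19.8 × 1.713 ≈ 33.9 µg/L

33.9 µg/L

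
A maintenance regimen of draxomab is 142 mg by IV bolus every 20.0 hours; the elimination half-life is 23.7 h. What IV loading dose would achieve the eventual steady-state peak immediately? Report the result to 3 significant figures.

k = ln 2 / 23.7 = 0.02925 h⁻¹
Accumulation ratio R = 1 / (1 − e^(−kτ)) = 1 / (1 − e^(−0.02925×20.0)) = 1 / (1 − 0.5571) = 2.258
Loading dose = maintenance dose × R = 142 × 2.258 ≈ 321 mg

321 mg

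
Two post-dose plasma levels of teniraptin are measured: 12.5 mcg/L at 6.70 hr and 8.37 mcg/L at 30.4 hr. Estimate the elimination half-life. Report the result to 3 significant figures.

k = ln(C₁/C₂) / (t₂ − t₁) = ln(12.5/8.37) / (30.4 − 6.70)
  = 0.4011 / 23.70 = 0.01692 hr⁻¹
t½ = ln 2 / k = ln 2 / 0.01692 ≈ 41.0 hours

41.0 hours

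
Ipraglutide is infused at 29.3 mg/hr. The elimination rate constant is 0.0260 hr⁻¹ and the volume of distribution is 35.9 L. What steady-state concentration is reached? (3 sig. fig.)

CL = k · V = 0.0260 × 35.9 = 0.9334 L/hr
Css = rate / CL = 29.3 / 0.9334 ≈ 31.4 mg/L

31.4 mg/L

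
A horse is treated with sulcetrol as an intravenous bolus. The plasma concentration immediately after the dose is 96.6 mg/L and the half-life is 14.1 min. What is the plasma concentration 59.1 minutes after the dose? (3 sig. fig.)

5.29 mg/L

k = ln 2 / 14.1 = 0.04916 min⁻¹
59.1 min is 4.191 half-lives, so C = 96.6 × (1/2)^4.191 = 96.6 × 0.05473 ≈ 5.29 mg/L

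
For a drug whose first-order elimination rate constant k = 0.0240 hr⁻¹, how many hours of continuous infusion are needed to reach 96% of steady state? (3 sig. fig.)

134 hours

f = 1 − e^(−kt)  ⇒  t = −ln(1 − f) / k
t = −ln(1 − 0.96) / 0.02400 = 3.219 / 0.02400 ≈ 134 hours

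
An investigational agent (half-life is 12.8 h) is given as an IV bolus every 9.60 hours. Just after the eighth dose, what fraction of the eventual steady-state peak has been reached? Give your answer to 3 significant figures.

0.984

k = ln 2 / 12.8 = 0.05415 h⁻¹
f_n = 1 − e^(−nkτ) = 1 − e^(−8 × 0.05415 × 9.60) = 1 − e^(−4.159) = 1 − 0.01563 ≈ 0.984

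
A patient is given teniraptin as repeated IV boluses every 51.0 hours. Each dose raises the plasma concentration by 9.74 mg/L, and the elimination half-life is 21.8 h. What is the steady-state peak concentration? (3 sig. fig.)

k = ln 2 / 21.8 = 0.03180 h⁻¹
Fraction remaining after one interval: e^(−kτ) = e^(−0.03180 × 51.0) = 0.1976
R = 1 / (1 − 0.1976) = 1.246
Css,max = 9.74 × 1.246 ≈ 12.1 mg/L

12.1 mg/L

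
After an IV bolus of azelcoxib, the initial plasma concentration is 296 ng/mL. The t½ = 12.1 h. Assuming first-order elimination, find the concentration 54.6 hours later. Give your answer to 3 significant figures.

k = ln 2 / 12.1 = 0.05728 h⁻¹
54.6 h is 4.512 half-lives, so C = 296 × (1/2)^4.512 = 296 × 0.04382 ≈ 13.0 ng/mL

13.0 ng/mL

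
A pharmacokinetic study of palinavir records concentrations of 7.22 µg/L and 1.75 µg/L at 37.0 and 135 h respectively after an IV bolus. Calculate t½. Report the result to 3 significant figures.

47.9 hours

k = ln(C₁/C₂) / (t₂ − t₁) = ln(7.22/1.75) / (135 − 37.0)
  = 1.417 / 98.00 = 0.01446 h⁻¹
t½ = ln 2 / k = ln 2 / 0.01446 ≈ 47.9 hours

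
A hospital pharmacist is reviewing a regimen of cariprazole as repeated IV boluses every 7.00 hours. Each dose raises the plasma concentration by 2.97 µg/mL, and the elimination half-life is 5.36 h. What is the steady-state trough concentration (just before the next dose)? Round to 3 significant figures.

k = ln 2 / 5.36 = 0.1293 h⁻¹
Fraction remaining after one interval: e^(−kτ) = e^(−0.1293 × 7.00) = 0.4044
R = 1 / (1 − 0.4044) = 1.679
Css,max = 2.97 × 1.679 = 4.987 µg/mL
Css,min = Css,max × e^(−kτ) = 4.987 × 0.4044 ≈ 2.02 µg/mL

2.02 µg/mL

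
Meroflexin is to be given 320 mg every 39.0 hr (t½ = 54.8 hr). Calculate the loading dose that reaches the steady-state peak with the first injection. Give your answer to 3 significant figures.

822 mg

k = ln 2 / 54.8 = 0.01265 hr⁻¹
Accumulation ratio R = 1 / (1 − e^(−kτ)) = 1 / (1 − e^(−0.01265×39.0)) = 1 / (1 − 0.6106) = 2.568
Loading dose = maintenance dose × R = 320 × 2.568 ≈ 822 mg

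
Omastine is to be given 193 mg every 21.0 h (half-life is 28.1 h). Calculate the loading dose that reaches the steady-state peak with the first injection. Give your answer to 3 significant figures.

k = ln 2 / 28.1 = 0.02467 h⁻¹
Accumulation ratio R = 1 / (1 − e^(−kτ)) = 1 / (1 − e^(−0.02467×21.0)) = 1 / (1 − 0.5957) = 2.473
Loading dose = maintenance dose × R = 193 × 2.473 ≈ 477 mg

477 mg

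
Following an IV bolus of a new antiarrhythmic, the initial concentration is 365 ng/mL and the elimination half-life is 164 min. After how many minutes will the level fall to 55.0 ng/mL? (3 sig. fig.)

448 minutes

k = ln 2 / 164 = 0.004227 min⁻¹
C(t) = C₀ e^(−kt)  ⇒  t = ln(C₀/C) / k
t = ln(365/55.0) / 0.004227 = 1.893 / 0.004227 ≈ 448 minutes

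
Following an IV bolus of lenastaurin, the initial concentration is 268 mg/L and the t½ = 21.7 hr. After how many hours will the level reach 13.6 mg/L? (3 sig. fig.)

k = ln 2 / 21.7 = 0.03194 hr⁻¹
C(t) = C₀ e^(−kt)  ⇒  t = ln(C₀/C) / k
t = ln(268/13.6) / 0.03194 = 2.981 / 0.03194 ≈ 93.3 hours

93.3 hours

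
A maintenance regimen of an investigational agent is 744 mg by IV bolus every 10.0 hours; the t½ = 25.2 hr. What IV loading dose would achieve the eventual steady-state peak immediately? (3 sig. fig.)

3090 mg

k = ln 2 / 25.2 = 0.02751 hr⁻¹
Accumulation ratio R = 1 / (1 − e^(−kτ)) = 1 / (1 − e^(−0.02751×10.0)) = 1 / (1 − 0.7595) = 4.158
Loading dose = maintenance dose × R = 744 × 4.158 ≈ 3090 mg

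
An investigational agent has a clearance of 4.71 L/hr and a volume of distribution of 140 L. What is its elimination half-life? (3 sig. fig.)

20.6 hours

k = CL / V = 4.71 / 140 = 0.03364 hr⁻¹
t½ = ln 2 / k = ln 2 / 0.03364 ≈ 20.6 hours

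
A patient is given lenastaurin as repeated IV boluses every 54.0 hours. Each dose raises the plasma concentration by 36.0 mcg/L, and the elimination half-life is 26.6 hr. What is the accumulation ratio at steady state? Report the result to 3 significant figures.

k = ln 2 / 26.6 = 0.02606 hr⁻¹
Fraction remaining after one interval: e^(−kτ) = e^(−0.02606 × 54.0) = 0.2448
R = 1 / (1 − 0.2448) = 1 / 0.7552 ≈ 1.32

1.32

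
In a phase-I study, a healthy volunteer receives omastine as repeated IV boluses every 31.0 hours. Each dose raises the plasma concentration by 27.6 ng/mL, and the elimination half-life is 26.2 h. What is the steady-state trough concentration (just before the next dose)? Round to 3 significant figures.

21.7 ng/mL

k = ln 2 / 26.2 = 0.02646 h⁻¹
Fraction remaining after one interval: e^(−kτ) = e^(−0.02646 × 31.0) = 0.4404
R = 1 / (1 − 0.4404) = 1.787
Css,max = 27.6 × 1.787 = 49.32 ng/mL
Css,min = Css,max × e^(−kτ) = 49.32 × 0.4404 ≈ 21.7 ng/mL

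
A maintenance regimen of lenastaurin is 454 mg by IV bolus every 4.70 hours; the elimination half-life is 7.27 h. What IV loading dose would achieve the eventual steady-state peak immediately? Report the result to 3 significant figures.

1260 mg

k = ln 2 / 7.27 = 0.09534 h⁻¹
Accumulation ratio R = 1 / (1 − e^(−kτ)) = 1 / (1 − e^(−0.09534×4.70)) = 1 / (1 − 0.6388) = 2.769
Loading dose = maintenance dose × R = 454 × 2.769 ≈ 1260 mg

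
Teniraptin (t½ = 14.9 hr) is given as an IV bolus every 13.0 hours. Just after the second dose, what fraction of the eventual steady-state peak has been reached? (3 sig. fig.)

0.702

k = ln 2 / 14.9 = 0.04652 hr⁻¹
f_n = 1 − e^(−nkτ) = 1 − e^(−2 × 0.04652 × 13.0) = 1 − e^(−1.210) = 1 − 0.2983 ≈ 0.702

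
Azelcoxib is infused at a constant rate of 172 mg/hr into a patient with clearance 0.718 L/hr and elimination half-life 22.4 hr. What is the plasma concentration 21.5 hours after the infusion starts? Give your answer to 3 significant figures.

116 µg/mL

Css = rate / CL = 172 / 0.718 = 239.6 µg/mL
k = ln 2 / 22.4 = 0.03094 hr⁻¹
C(t) = Css (1 − e^(−kt)) = 239.6 × (1 − e^(−0.6653)) = 239.6 × 0.4859 ≈ 116 µg/mL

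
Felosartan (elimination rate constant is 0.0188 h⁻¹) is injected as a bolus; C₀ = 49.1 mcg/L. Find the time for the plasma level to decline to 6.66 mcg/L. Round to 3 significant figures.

106 hours

C(t) = C₀ e^(−kt)  ⇒  t = ln(C₀/C) / k
t = ln(49.1/6.66) / 0.01880 = 1.998 / 0.01880 ≈ 106 hours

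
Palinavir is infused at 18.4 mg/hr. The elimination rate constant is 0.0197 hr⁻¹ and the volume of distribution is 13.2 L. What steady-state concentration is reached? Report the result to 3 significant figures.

70.8 mg/L

CL = k · V = 0.0197 × 13.2 = 0.2600 L/hr
Css = rate / CL = 18.4 / 0.2600 ≈ 70.8 mg/L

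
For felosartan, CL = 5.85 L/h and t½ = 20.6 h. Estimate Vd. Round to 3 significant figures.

174 L

k = ln 2 / t½ = ln 2 / 20.6 = 0.03365 h⁻¹
V = CL / k = 5.85 / 0.03365 ≈ 174 L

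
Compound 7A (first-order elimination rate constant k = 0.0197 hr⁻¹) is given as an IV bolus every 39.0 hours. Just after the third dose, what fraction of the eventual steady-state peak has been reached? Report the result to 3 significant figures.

f_n = 1 − e^(−nkτ) = 1 − e^(−3 × 0.01970 × 39.0) = 1 − e^(−2.305) = 1 − 0.09977 ≈ 0.900

0.900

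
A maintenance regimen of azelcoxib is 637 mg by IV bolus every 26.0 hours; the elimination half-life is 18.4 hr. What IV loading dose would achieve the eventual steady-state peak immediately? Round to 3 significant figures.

k = ln 2 / 18.4 = 0.03767 hr⁻¹
Accumulation ratio R = 1 / (1 − e^(−kτ)) = 1 / (1 − e^(−0.03767×26.0)) = 1 / (1 − 0.3755) = 1.601
Loading dose = maintenance dose × R = 637 × 1.601 ≈ 1020 mg

1020 mg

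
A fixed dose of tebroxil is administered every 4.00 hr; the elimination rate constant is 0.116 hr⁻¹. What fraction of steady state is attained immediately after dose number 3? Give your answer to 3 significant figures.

f_n = 1 − e^(−nkτ) = 1 − e^(−3 × 0.1160 × 4.00) = 1 − e^(−1.392) = 1 − 0.2486 ≈ 0.751

0.751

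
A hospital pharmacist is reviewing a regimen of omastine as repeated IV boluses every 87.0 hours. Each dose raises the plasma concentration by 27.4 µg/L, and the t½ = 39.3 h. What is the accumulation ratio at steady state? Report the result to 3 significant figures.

1.27

k = ln 2 / 39.3 = 0.01764 h⁻¹
Fraction remaining after one interval: e^(−kτ) = e^(−0.01764 × 87.0) = 0.2156
R = 1 / (1 − 0.2156) = 1 / 0.7844 ≈ 1.27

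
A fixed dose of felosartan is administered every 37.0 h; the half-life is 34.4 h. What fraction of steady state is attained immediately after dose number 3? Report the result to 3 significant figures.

k = ln 2 / 34.4 = 0.02015 h⁻¹
f_n = 1 − e^(−nkτ) = 1 − e^(−3 × 0.02015 × 37.0) = 1 − e^(−2.237) = 1 − 0.1068 ≈ 0.893

0.893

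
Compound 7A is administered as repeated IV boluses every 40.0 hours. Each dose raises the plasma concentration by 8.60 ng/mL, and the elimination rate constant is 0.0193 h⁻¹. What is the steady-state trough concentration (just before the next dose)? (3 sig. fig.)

7.39 ng/mL

Fraction remaining after one interval: e^(−kτ) = e^(−0.01930 × 40.0) = 0.4621
R = 1 / (1 − 0.4621) = 1.859
Css,max = 8.60 × 1.859 = 15.99 ng/mL
Css,min = Css,max × e^(−kτ) = 15.99 × 0.4621 ≈ 7.39 ng/mL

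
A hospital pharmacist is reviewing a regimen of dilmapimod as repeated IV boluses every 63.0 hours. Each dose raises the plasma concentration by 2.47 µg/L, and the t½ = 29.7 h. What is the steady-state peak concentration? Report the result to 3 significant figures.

3.21 µg/L

k = ln 2 / 29.7 = 0.02334 h⁻¹
Fraction remaining after one interval: e^(−kτ) = e^(−0.02334 × 63.0) = 0.2299
R = 1 / (1 − 0.2299) = 1.298
Css,max = 2.47 × 1.298 ≈ 3.21 µg/L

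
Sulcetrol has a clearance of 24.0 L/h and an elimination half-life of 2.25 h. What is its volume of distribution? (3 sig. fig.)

k = ln 2 / t½ = ln 2 / 2.25 = 0.3081 h⁻¹
V = CL / k = 24.0 / 0.3081 ≈ 77.9 L

77.9 L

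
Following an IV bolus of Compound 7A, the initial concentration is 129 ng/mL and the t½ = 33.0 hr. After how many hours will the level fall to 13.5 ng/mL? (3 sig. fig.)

107 hours

k = ln 2 / 33.0 = 0.02100 hr⁻¹
C(t) = C₀ e^(−kt)  ⇒  t = ln(C₀/C) / k
t = ln(129/13.5) / 0.02100 = 2.257 / 0.02100 ≈ 107 hours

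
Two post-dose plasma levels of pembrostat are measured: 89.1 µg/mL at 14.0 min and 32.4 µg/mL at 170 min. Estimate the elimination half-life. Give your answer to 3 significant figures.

107 minutes

k = ln(C₁/C₂) / (t₂ − t₁) = ln(89.1/32.4) / (170 − 14.0)
  = 1.012 / 156.0 = 0.006485 min⁻¹
t½ = ln 2 / k = ln 2 / 0.006485 ≈ 107 minutes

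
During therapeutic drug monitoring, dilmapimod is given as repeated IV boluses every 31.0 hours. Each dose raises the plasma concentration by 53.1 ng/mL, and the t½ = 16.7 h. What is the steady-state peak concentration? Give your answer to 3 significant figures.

k = ln 2 / 16.7 = 0.04151 h⁻¹
Fraction remaining after one interval: e^(−kτ) = e^(−0.04151 × 31.0) = 0.2762
R = 1 / (1 − 0.2762) = 1.382
Css,max = 53.1 × 1.382 ≈ 73.4 ng/mL

73.4 ng/mL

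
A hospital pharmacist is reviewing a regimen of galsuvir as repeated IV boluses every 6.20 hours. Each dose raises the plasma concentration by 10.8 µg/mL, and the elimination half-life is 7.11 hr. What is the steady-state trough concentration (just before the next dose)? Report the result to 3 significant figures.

13.0 µg/mL

k = ln 2 / 7.11 = 0.09749 hr⁻¹
Fraction remaining after one interval: e^(−kτ) = e^(−0.09749 × 6.20) = 0.5464
R = 1 / (1 − 0.5464) = 2.205
Css,max = 10.8 × 2.205 = 23.81 µg/mL
Css,min = Css,max × e^(−kτ) = 23.81 × 0.5464 ≈ 13.0 µg/mL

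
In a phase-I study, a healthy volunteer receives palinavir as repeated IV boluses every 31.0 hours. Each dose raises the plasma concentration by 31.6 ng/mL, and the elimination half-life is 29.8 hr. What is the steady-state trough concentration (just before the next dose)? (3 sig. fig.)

k = ln 2 / 29.8 = 0.02326 hr⁻¹
Fraction remaining after one interval: e^(−kτ) = e^(−0.02326 × 31.0) = 0.4862
R = 1 / (1 − 0.4862) = 1.946
Css,max = 31.6 × 1.946 = 61.51 ng/mL
Css,min = Css,max × e^(−kτ) = 61.51 × 0.4862 ≈ 29.9 ng/mL

29.9 ng/mL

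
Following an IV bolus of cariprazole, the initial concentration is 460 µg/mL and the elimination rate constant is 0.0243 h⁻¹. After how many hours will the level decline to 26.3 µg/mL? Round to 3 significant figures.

118 hours

C(t) = C₀ e^(−kt)  ⇒  t = ln(C₀/C) / k
t = ln(460/26.3) / 0.02430 = 2.862 / 0.02430 ≈ 118 hours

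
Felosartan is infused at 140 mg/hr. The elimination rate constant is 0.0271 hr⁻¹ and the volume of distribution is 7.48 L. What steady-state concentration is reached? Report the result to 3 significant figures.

CL = k · V = 0.0271 × 7.48 = 0.2027 L/hr
Css = rate / CL = 140 / 0.2027 ≈ 691 µg/mL

691 µg/mL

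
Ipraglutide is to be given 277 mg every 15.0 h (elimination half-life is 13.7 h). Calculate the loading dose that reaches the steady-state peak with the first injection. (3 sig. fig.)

521 mg

k = ln 2 / 13.7 = 0.05059 h⁻¹
Accumulation ratio R = 1 / (1 − e^(−kτ)) = 1 / (1 − e^(−0.05059×15.0)) = 1 / (1 − 0.4682) = 1.880
Loading dose = maintenance dose × R = 277 × 1.880 ≈ 521 mg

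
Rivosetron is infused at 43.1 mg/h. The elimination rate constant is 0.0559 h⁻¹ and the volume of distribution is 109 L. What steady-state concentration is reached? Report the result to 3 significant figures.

CL = k · V = 0.0559 × 109 = 6.093 L/h
Css = rate / CL = 43.1 / 6.093 ≈ 7.07 µg/mL

7.07 µg/mL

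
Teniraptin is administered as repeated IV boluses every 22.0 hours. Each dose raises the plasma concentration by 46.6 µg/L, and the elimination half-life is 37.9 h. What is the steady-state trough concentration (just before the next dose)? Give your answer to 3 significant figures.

94.1 µg/L

k = ln 2 / 37.9 = 0.01829 h⁻¹
Fraction remaining after one interval: e^(−kτ) = e^(−0.01829 × 22.0) = 0.6687
R = 1 / (1 − 0.6687) = 3.019
Css,max = 46.6 × 3.019 = 140.7 µg/L
Css,min = Css,max × e^(−kτ) = 140.7 × 0.6687 ≈ 94.1 µg/L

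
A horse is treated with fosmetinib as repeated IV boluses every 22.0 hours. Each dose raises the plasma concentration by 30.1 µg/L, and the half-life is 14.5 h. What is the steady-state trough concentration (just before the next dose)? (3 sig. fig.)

16.2 µg/L

k = ln 2 / 14.5 = 0.04780 h⁻¹
Fraction remaining after one interval: e^(−kτ) = e^(−0.04780 × 22.0) = 0.3494
R = 1 / (1 − 0.3494) = 1.537
Css,max = 30.1 × 1.537 = 46.26 µg/L
Css,min = Css,max × e^(−kτ) = 46.26 × 0.3494 ≈ 16.2 µg/L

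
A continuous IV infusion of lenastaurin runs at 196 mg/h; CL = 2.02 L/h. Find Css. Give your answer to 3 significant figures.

Css = infusion rate / CL = 196 / 2.02 ≈ 97.0 mg/L

97.0 mg/L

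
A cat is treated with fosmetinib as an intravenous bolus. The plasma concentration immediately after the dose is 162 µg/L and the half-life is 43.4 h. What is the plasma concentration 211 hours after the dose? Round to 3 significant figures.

k = ln 2 / 43.4 = 0.01597 h⁻¹
C(t) = C₀ e^(−kt) = 162 × e^(−0.01597 × 211) = 162 × e^(−3.370) = 162 × 0.03439 ≈ 5.57 µg/L

5.57 µg/L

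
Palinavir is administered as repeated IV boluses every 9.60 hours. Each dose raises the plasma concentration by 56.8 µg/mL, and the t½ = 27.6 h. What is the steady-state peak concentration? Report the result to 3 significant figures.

k = ln 2 / 27.6 = 0.02511 h⁻¹
Fraction remaining after one interval: e^(−kτ) = e^(−0.02511 × 9.60) = 0.7858
R = 1 / (1 − 0.7858) = 4.668
Css,max = 56.8 × 4.668 ≈ 265 µg/mL

265 µg/mL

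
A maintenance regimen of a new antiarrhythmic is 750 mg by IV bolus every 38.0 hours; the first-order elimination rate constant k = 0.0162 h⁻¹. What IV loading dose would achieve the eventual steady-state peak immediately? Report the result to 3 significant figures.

1630 mg

Accumulation ratio R = 1 / (1 − e^(−kτ)) = 1 / (1 − e^(−0.01620×38.0)) = 1 / (1 − 0.5403) = 2.175
Loading dose = maintenance dose × R = 750 × 2.175 ≈ 1630 mg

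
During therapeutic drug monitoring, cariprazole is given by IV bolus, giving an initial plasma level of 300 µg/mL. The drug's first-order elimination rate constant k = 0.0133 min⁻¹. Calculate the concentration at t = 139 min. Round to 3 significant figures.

C(t) = C₀ e^(−kt) = 300 × e^(−0.01330 × 139) = 300 × e^(−1.849) = 300 × 0.1574 ≈ 47.2 µg/mL

47.2 µg/mL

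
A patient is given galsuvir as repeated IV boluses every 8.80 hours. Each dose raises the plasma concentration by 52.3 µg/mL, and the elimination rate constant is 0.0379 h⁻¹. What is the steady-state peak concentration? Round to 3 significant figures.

184 µg/mL

Fraction remaining after one interval: e^(−kτ) = e^(−0.03790 × 8.80) = 0.7164
R = 1 / (1 − 0.7164) = 3.526
Css,max = 52.3 × 3.526 ≈ 184 µg/mL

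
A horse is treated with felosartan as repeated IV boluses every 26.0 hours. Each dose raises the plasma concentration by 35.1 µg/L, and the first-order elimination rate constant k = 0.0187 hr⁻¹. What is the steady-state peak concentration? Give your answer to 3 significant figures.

91.2 µg/L

Fraction remaining after one interval: e^(−kτ) = e^(−0.01870 × 26.0) = 0.6150
R = 1 / (1 − 0.6150) = 2.597
Css,max = 35.1 × 2.597 ≈ 91.2 µg/L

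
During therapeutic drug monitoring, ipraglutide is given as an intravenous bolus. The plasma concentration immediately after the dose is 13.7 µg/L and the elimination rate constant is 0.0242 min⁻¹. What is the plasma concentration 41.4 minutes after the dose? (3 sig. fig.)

C(t) = C₀ e^(−kt) = 13.7 × e^(−0.02420 × 41.4) = 13.7 × e^(−1.002) = 13.7 × 0.3672 ≈ 5.03 µg/L

5.03 µg/L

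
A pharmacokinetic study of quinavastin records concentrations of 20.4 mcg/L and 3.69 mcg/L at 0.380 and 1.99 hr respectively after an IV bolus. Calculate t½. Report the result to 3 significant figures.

k = ln(C₁/C₂) / (t₂ − t₁) = ln(20.4/3.69) / (1.99 − 0.380)
  = 1.710 / 1.610 = 1.062 hr⁻¹
t½ = ln 2 / k = ln 2 / 1.062 ≈ 0.653 hours

0.653 hours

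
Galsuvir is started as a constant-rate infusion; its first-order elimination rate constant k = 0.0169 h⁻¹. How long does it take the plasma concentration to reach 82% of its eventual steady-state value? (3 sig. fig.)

f = 1 − e^(−kt)  ⇒  t = −ln(1 − f) / k
t = −ln(1 − 0.82) / 0.01690 = 1.715 / 0.01690 ≈ 101 hours

101 hours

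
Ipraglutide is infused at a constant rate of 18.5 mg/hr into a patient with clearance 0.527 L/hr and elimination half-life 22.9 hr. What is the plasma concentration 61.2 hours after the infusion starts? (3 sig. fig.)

29.6 µg/mL

Css = rate / CL = 18.5 / 0.527 = 35.10 µg/mL
k = ln 2 / 22.9 = 0.03027 hr⁻¹
C(t) = Css (1 − e^(−kt)) = 35.10 × (1 − e^(−1.852)) = 35.10 × 0.8431 ≈ 29.6 µg/mL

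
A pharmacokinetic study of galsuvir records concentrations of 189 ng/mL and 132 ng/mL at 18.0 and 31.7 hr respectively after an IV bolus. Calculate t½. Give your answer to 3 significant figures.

k = ln(C₁/C₂) / (t₂ − t₁) = ln(189/132) / (31.7 − 18.0)
  = 0.3589 / 13.70 = 0.02620 hr⁻¹
t½ = ln 2 / k = ln 2 / 0.02620 ≈ 26.5 hours

26.5 hours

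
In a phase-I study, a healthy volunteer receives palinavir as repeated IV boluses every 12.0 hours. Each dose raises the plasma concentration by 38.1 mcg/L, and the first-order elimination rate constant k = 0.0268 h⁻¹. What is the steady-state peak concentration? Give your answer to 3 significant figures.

139 mcg/L

Fraction remaining after one interval: e^(−kτ) = e^(−0.02680 × 12.0) = 0.7250
R = 1 / (1 − 0.7250) = 3.636
Css,max = 38.1 × 3.636 ≈ 139 mcg/L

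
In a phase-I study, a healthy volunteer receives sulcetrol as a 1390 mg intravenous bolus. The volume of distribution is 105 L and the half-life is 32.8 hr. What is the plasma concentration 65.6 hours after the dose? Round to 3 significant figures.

C₀ = dose / V = 1390 / 105 = 13.24 µg/mL
k = ln 2 / 32.8 = 0.02113 hr⁻¹
C(t) = C₀ e^(−kt) = 13.24 × e^(−0.02113 × 65.6) = 13.24 × e^(−1.386) = 13.24 × 0.2500 ≈ 3.31 µg/mL

3.31 µg/mL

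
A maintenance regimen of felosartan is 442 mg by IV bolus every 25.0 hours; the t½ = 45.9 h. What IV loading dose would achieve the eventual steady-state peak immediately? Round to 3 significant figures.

k = ln 2 / 45.9 = 0.01510 h⁻¹
Accumulation ratio R = 1 / (1 − e^(−kτ)) = 1 / (1 − e^(−0.01510×25.0)) = 1 / (1 − 0.6856) = 3.180
Loading dose = maintenance dose × R = 442 × 3.180 ≈ 1410 mg

1410 mg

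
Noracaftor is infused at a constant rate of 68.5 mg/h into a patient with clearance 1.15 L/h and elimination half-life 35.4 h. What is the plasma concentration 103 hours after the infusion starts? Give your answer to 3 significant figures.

Css = rate / CL = 68.5 / 1.15 = 59.57 µg/mL
k = ln 2 / 35.4 = 0.01958 h⁻¹
C(t) = Css (1 − e^(−kt)) = 59.57 × (1 − e^(−2.017)) = 59.57 × 0.8669 ≈ 51.6 µg/mL

51.6 µg/mL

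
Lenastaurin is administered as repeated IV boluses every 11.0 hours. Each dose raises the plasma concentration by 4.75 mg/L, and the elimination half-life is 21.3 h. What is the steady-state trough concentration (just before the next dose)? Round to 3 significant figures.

11.0 mg/L

k = ln 2 / 21.3 = 0.03254 h⁻¹
Fraction remaining after one interval: e^(−kτ) = e^(−0.03254 × 11.0) = 0.6991
R = 1 / (1 − 0.6991) = 3.323
Css,max = 4.75 × 3.323 = 15.79 mg/L
Css,min = Css,max × e^(−kτ) = 15.79 × 0.6991 ≈ 11.0 mg/L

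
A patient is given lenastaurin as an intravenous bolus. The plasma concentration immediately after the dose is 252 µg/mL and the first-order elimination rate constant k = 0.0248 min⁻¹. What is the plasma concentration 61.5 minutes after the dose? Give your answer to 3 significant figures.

54.8 µg/mL

C(t) = C₀ e^(−kt) = 252 × e^(−0.02480 × 61.5) = 252 × e^(−1.525) = 252 × 0.2176 ≈ 54.8 µg/mL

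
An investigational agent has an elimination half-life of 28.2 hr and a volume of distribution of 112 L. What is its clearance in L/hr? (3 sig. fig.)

k = ln 2 / t½ = ln 2 / 28.2 = 0.02458 hr⁻¹
CL = k · V = 0.02458 × 112 ≈ 2.75 L/hr

2.75 L/hr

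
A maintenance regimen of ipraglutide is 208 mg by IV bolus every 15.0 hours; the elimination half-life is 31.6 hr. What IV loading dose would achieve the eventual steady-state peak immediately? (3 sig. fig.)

k = ln 2 / 31.6 = 0.02194 hr⁻¹
Accumulation ratio R = 1 / (1 − e^(−kτ)) = 1 / (1 − e^(−0.02194×15.0)) = 1 / (1 − 0.7196) = 3.567
Loading dose = maintenance dose × R = 208 × 3.567 ≈ 742 mg

742 mg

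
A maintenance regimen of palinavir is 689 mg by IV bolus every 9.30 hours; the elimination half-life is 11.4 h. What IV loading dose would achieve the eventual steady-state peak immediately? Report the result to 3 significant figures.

k = ln 2 / 11.4 = 0.06080 h⁻¹
Accumulation ratio R = 1 / (1 − e^(−kτ)) = 1 / (1 − e^(−0.06080×9.30)) = 1 / (1 − 0.5681) = 2.315
Loading dose = maintenance dose × R = 689 × 2.315 ≈ 1600 mg

1600 mg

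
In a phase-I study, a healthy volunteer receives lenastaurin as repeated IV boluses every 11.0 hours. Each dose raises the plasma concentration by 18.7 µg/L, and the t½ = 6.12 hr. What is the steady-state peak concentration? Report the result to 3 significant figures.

26.3 µg/L

k = ln 2 / 6.12 = 0.1133 hr⁻¹
Fraction remaining after one interval: e^(−kτ) = e^(−0.1133 × 11.0) = 0.2877
R = 1 / (1 − 0.2877) = 1.404
Css,max = 18.7 × 1.404 ≈ 26.3 µg/L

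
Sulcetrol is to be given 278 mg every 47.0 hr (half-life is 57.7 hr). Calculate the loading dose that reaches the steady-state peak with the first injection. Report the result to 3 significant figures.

k = ln 2 / 57.7 = 0.01201 hr⁻¹
Accumulation ratio R = 1 / (1 − e^(−kτ)) = 1 / (1 − e^(−0.01201×47.0)) = 1 / (1 − 0.5686) = 2.318
Loading dose = maintenance dose × R = 278 × 2.318 ≈ 644 mg

644 mg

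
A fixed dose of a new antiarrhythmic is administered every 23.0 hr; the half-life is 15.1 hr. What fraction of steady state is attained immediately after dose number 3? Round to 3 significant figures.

k = ln 2 / 15.1 = 0.04590 hr⁻¹
f_n = 1 − e^(−nkτ) = 1 − e^(−3 × 0.04590 × 23.0) = 1 − e^(−3.167) = 1 − 0.04211 ≈ 0.958

0.958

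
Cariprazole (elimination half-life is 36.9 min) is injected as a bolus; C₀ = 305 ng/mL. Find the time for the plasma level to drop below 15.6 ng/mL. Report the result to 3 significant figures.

k = ln 2 / 36.9 = 0.01878 min⁻¹
C(t) = C₀ e^(−kt)  ⇒  t = ln(C₀/C) / k
t = ln(305/15.6) / 0.01878 = 2.973 / 0.01878 ≈ 158 minutes

158 minutes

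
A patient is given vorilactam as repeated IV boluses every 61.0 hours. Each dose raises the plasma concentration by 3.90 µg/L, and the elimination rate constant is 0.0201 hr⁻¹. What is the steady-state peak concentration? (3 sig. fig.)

Fraction remaining after one interval: e^(−kτ) = e^(−0.02010 × 61.0) = 0.2934
R = 1 / (1 − 0.2934) = 1.415
Css,max = 3.90 × 1.415 ≈ 5.52 µg/L

5.52 µg/L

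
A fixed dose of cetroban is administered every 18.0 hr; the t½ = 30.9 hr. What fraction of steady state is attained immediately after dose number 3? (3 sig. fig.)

k = ln 2 / 30.9 = 0.02243 hr⁻¹
f_n = 1 − e^(−nkτ) = 1 − e^(−3 × 0.02243 × 18.0) = 1 − e^(−1.211) = 1 − 0.2978 ≈ 0.702

0.702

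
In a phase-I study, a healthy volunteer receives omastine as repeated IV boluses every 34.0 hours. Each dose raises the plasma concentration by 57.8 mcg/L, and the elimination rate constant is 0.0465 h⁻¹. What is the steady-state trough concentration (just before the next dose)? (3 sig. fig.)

15.0 mcg/L

Fraction remaining after one interval: e^(−kτ) = e^(−0.04650 × 34.0) = 0.2058
R = 1 / (1 − 0.2058) = 1.259
Css,max = 57.8 × 1.259 = 72.77 mcg/L
Css,min = Css,max × e^(−kτ) = 72.77 × 0.2058 ≈ 15.0 mcg/L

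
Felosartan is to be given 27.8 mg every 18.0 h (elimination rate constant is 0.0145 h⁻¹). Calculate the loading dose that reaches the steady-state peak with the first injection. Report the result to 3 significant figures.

Accumulation ratio R = 1 / (1 − e^(−kτ)) = 1 / (1 − e^(−0.01450×18.0)) = 1 / (1 − 0.7703) = 4.353
Loading dose = maintenance dose × R = 27.8 × 4.353 ≈ 121 mg

121 mg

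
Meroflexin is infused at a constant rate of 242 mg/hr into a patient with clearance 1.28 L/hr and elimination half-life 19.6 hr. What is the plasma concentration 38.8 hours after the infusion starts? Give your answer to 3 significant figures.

141 µg/mL

Css = rate / CL = 242 / 1.28 = 189.1 µg/mL
k = ln 2 / 19.6 = 0.03536 hr⁻¹
C(t) = Css (1 − e^(−kt)) = 189.1 × (1 − e^(−1.372)) = 189.1 × 0.7464 ≈ 141 µg/mL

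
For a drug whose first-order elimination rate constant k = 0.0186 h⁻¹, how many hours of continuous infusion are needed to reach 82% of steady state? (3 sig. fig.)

f = 1 − e^(−kt)  ⇒  t = −ln(1 − f) / k
t = −ln(1 − 0.82) / 0.01860 = 1.715 / 0.01860 ≈ 92.2 hours

92.2 hours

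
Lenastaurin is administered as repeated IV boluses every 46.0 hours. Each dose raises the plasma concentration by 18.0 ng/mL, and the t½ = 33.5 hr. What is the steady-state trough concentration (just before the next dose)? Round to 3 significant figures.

k = ln 2 / 33.5 = 0.02069 hr⁻¹
Fraction remaining after one interval: e^(−kτ) = e^(−0.02069 × 46.0) = 0.3861
R = 1 / (1 − 0.3861) = 1.629
Css,max = 18.0 × 1.629 = 29.32 ng/mL
Css,min = Css,max × e^(−kτ) = 29.32 × 0.3861 ≈ 11.3 ng/mL

11.3 ng/mL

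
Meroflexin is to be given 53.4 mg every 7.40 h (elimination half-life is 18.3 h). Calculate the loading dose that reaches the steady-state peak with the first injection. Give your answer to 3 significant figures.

k = ln 2 / 18.3 = 0.03788 h⁻¹
Accumulation ratio R = 1 / (1 − e^(−kτ)) = 1 / (1 − e^(−0.03788×7.40)) = 1 / (1 − 0.7556) = 4.091
Loading dose = maintenance dose × R = 53.4 × 4.091 ≈ 218 mg

218 mg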